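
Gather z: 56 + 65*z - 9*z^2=-9*z^2 + 65*z + 56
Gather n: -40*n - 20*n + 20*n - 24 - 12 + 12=-40*n - 24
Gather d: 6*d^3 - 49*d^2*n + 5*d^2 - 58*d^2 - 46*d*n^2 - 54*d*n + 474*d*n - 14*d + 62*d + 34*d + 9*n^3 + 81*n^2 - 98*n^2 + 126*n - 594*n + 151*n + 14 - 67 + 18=6*d^3 + d^2*(-49*n - 53) + d*(-46*n^2 + 420*n + 82) + 9*n^3 - 17*n^2 - 317*n - 35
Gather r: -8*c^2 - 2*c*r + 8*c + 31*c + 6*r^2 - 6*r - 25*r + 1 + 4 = -8*c^2 + 39*c + 6*r^2 + r*(-2*c - 31) + 5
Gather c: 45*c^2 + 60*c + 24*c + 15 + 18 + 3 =45*c^2 + 84*c + 36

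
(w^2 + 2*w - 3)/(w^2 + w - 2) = (w + 3)/(w + 2)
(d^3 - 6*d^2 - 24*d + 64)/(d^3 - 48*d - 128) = (d - 2)/(d + 4)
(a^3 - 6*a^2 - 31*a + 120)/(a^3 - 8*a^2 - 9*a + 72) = (a + 5)/(a + 3)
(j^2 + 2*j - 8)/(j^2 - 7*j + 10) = (j + 4)/(j - 5)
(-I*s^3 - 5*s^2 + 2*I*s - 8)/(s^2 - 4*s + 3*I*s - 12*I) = (-I*s^3 - 5*s^2 + 2*I*s - 8)/(s^2 + s*(-4 + 3*I) - 12*I)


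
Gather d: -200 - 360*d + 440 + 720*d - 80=360*d + 160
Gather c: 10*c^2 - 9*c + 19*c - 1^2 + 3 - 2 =10*c^2 + 10*c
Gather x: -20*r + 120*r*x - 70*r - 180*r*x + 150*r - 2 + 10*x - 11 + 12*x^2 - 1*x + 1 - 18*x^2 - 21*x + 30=60*r - 6*x^2 + x*(-60*r - 12) + 18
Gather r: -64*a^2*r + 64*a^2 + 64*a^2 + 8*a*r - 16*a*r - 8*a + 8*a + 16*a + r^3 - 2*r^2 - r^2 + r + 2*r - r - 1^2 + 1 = 128*a^2 + 16*a + r^3 - 3*r^2 + r*(-64*a^2 - 8*a + 2)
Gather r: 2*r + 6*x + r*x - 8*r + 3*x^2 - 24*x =r*(x - 6) + 3*x^2 - 18*x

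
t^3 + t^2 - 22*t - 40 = (t - 5)*(t + 2)*(t + 4)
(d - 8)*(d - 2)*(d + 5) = d^3 - 5*d^2 - 34*d + 80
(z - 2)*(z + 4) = z^2 + 2*z - 8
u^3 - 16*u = u*(u - 4)*(u + 4)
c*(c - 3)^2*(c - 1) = c^4 - 7*c^3 + 15*c^2 - 9*c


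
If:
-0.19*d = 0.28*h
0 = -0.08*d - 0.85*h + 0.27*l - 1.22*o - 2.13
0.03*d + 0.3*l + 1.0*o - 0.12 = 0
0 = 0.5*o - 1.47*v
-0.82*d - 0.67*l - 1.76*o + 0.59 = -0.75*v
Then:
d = -0.63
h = 0.43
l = 4.11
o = -1.09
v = -0.37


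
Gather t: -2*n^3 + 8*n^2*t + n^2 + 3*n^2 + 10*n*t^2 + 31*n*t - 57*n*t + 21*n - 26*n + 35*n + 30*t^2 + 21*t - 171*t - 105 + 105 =-2*n^3 + 4*n^2 + 30*n + t^2*(10*n + 30) + t*(8*n^2 - 26*n - 150)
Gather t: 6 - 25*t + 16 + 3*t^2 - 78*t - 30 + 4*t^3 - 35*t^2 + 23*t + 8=4*t^3 - 32*t^2 - 80*t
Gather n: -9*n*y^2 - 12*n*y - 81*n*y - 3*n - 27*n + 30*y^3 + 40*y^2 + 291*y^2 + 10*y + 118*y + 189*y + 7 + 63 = n*(-9*y^2 - 93*y - 30) + 30*y^3 + 331*y^2 + 317*y + 70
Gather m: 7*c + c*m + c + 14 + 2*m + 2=8*c + m*(c + 2) + 16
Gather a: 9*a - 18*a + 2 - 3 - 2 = -9*a - 3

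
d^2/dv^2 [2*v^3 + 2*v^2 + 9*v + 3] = 12*v + 4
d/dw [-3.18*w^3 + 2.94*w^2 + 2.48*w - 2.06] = -9.54*w^2 + 5.88*w + 2.48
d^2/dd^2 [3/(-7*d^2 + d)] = 6*(7*d*(7*d - 1) - (14*d - 1)^2)/(d^3*(7*d - 1)^3)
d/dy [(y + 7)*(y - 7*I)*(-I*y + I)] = -3*I*y^2 - y*(14 + 12*I) - 42 + 7*I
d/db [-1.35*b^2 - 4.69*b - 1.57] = -2.7*b - 4.69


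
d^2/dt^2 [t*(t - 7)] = 2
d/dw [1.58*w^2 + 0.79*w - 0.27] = 3.16*w + 0.79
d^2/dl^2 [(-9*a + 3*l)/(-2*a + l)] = 6*a/(2*a - l)^3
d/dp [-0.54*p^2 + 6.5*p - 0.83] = 6.5 - 1.08*p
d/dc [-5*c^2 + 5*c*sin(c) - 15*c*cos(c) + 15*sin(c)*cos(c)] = 15*c*sin(c) + 5*c*cos(c) - 10*c + 5*sin(c) - 15*cos(c) + 15*cos(2*c)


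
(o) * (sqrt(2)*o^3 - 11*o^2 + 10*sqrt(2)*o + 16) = sqrt(2)*o^4 - 11*o^3 + 10*sqrt(2)*o^2 + 16*o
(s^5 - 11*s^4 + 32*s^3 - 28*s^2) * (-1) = -s^5 + 11*s^4 - 32*s^3 + 28*s^2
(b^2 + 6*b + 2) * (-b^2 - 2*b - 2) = -b^4 - 8*b^3 - 16*b^2 - 16*b - 4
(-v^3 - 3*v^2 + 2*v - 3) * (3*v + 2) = -3*v^4 - 11*v^3 - 5*v - 6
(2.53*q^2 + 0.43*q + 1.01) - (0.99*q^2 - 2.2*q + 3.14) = 1.54*q^2 + 2.63*q - 2.13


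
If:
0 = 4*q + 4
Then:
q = -1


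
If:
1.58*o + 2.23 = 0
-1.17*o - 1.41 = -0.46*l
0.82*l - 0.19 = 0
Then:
No Solution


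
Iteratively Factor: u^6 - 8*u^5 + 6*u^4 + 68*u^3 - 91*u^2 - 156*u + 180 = (u - 1)*(u^5 - 7*u^4 - u^3 + 67*u^2 - 24*u - 180) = (u - 3)*(u - 1)*(u^4 - 4*u^3 - 13*u^2 + 28*u + 60) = (u - 3)*(u - 1)*(u + 2)*(u^3 - 6*u^2 - u + 30) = (u - 5)*(u - 3)*(u - 1)*(u + 2)*(u^2 - u - 6) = (u - 5)*(u - 3)*(u - 1)*(u + 2)^2*(u - 3)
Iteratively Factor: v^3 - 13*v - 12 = (v - 4)*(v^2 + 4*v + 3) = (v - 4)*(v + 3)*(v + 1)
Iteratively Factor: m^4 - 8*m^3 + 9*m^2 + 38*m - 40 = (m - 5)*(m^3 - 3*m^2 - 6*m + 8) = (m - 5)*(m + 2)*(m^2 - 5*m + 4) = (m - 5)*(m - 4)*(m + 2)*(m - 1)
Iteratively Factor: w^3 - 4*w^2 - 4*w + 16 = (w - 2)*(w^2 - 2*w - 8) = (w - 2)*(w + 2)*(w - 4)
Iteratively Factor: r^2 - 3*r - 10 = (r + 2)*(r - 5)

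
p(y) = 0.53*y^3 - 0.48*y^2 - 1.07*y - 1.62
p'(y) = 1.59*y^2 - 0.96*y - 1.07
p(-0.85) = -1.38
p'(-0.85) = 0.89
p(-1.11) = -1.75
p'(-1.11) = 1.95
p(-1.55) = -3.09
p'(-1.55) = 4.24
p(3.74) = 15.39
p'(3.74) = 17.58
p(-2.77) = -13.60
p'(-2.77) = 13.79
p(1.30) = -2.66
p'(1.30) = 0.37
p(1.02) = -2.65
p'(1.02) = -0.39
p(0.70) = -2.42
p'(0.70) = -0.96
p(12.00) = 832.26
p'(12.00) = 216.37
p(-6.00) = -126.96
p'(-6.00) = 61.93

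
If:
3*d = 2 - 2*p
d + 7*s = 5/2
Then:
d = 5/2 - 7*s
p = 21*s/2 - 11/4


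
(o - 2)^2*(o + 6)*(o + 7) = o^4 + 9*o^3 - 6*o^2 - 116*o + 168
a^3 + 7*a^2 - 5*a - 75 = (a - 3)*(a + 5)^2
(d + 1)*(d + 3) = d^2 + 4*d + 3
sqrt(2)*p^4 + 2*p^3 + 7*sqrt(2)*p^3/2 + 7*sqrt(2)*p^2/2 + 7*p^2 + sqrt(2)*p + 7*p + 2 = (p + 1/2)*(p + 2)*(p + sqrt(2))*(sqrt(2)*p + sqrt(2))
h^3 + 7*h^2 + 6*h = h*(h + 1)*(h + 6)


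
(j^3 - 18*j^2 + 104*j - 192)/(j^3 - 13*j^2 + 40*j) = (j^2 - 10*j + 24)/(j*(j - 5))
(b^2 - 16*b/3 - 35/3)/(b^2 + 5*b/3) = (b - 7)/b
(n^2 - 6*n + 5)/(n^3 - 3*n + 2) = (n - 5)/(n^2 + n - 2)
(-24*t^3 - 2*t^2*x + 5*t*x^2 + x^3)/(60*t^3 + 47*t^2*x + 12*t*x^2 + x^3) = (-2*t + x)/(5*t + x)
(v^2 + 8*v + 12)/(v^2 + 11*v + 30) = (v + 2)/(v + 5)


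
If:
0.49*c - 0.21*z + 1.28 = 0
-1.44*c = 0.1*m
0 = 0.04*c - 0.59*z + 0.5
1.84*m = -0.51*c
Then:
No Solution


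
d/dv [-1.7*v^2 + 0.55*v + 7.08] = 0.55 - 3.4*v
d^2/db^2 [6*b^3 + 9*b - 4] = 36*b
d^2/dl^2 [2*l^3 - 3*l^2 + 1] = 12*l - 6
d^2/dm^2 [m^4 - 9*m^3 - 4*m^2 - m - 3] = 12*m^2 - 54*m - 8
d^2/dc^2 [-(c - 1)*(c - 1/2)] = -2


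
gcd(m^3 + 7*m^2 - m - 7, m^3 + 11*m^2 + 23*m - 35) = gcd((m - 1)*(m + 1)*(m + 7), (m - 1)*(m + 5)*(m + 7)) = m^2 + 6*m - 7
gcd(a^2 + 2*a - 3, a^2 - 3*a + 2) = a - 1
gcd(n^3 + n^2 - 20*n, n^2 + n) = n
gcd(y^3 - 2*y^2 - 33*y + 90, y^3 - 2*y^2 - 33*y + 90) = y^3 - 2*y^2 - 33*y + 90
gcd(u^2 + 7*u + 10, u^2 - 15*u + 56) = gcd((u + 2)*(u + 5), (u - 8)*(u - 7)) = 1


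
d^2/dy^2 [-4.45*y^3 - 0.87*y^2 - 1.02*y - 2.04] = -26.7*y - 1.74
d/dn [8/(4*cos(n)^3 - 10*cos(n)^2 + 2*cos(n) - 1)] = 16*(6*cos(n)^2 - 10*cos(n) + 1)*sin(n)/(5*cos(n) - 5*cos(2*n) + cos(3*n) - 6)^2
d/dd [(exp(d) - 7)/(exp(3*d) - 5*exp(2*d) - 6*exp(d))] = 2*(-exp(3*d) + 13*exp(2*d) - 35*exp(d) - 21)*exp(-d)/(exp(4*d) - 10*exp(3*d) + 13*exp(2*d) + 60*exp(d) + 36)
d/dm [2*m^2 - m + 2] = 4*m - 1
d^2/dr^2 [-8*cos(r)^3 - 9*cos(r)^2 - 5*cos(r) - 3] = 11*cos(r) + 18*cos(2*r) + 18*cos(3*r)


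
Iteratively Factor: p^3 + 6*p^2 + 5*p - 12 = (p + 3)*(p^2 + 3*p - 4) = (p - 1)*(p + 3)*(p + 4)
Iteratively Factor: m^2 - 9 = (m - 3)*(m + 3)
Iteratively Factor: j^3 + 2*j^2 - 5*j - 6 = (j + 3)*(j^2 - j - 2) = (j + 1)*(j + 3)*(j - 2)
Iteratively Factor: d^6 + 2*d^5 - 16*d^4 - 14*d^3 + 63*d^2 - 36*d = (d + 4)*(d^5 - 2*d^4 - 8*d^3 + 18*d^2 - 9*d) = (d - 3)*(d + 4)*(d^4 + d^3 - 5*d^2 + 3*d) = d*(d - 3)*(d + 4)*(d^3 + d^2 - 5*d + 3) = d*(d - 3)*(d - 1)*(d + 4)*(d^2 + 2*d - 3) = d*(d - 3)*(d - 1)*(d + 3)*(d + 4)*(d - 1)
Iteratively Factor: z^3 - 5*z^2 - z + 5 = (z + 1)*(z^2 - 6*z + 5) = (z - 1)*(z + 1)*(z - 5)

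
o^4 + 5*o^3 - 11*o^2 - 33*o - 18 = (o - 3)*(o + 1)^2*(o + 6)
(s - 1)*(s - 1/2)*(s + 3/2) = s^3 - 7*s/4 + 3/4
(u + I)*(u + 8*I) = u^2 + 9*I*u - 8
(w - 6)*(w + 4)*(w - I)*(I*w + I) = I*w^4 + w^3 - I*w^3 - w^2 - 26*I*w^2 - 26*w - 24*I*w - 24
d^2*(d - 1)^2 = d^4 - 2*d^3 + d^2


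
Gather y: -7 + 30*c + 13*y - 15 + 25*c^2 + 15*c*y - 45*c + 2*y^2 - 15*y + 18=25*c^2 - 15*c + 2*y^2 + y*(15*c - 2) - 4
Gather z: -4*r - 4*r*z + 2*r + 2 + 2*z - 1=-2*r + z*(2 - 4*r) + 1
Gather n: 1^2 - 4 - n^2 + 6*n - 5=-n^2 + 6*n - 8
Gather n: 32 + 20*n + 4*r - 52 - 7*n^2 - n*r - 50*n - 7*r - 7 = -7*n^2 + n*(-r - 30) - 3*r - 27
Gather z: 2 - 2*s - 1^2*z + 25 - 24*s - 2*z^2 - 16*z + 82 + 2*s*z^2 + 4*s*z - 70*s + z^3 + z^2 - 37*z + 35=-96*s + z^3 + z^2*(2*s - 1) + z*(4*s - 54) + 144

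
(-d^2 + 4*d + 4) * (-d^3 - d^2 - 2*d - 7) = d^5 - 3*d^4 - 6*d^3 - 5*d^2 - 36*d - 28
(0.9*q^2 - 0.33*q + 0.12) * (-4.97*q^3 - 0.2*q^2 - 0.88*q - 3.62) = -4.473*q^5 + 1.4601*q^4 - 1.3224*q^3 - 2.9916*q^2 + 1.089*q - 0.4344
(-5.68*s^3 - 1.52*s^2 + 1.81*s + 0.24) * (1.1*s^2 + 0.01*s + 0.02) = -6.248*s^5 - 1.7288*s^4 + 1.8622*s^3 + 0.2517*s^2 + 0.0386*s + 0.0048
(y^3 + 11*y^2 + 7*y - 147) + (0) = y^3 + 11*y^2 + 7*y - 147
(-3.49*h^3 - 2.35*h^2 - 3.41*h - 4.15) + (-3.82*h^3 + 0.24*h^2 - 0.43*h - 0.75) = -7.31*h^3 - 2.11*h^2 - 3.84*h - 4.9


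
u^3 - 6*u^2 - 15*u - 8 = (u - 8)*(u + 1)^2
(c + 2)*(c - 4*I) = c^2 + 2*c - 4*I*c - 8*I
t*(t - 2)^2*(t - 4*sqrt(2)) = t^4 - 4*sqrt(2)*t^3 - 4*t^3 + 4*t^2 + 16*sqrt(2)*t^2 - 16*sqrt(2)*t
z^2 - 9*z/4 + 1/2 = (z - 2)*(z - 1/4)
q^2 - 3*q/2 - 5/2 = (q - 5/2)*(q + 1)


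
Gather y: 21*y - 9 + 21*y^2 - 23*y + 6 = 21*y^2 - 2*y - 3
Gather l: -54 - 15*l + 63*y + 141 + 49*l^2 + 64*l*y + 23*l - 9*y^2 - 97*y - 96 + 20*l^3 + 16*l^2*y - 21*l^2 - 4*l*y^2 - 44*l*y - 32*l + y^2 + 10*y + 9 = 20*l^3 + l^2*(16*y + 28) + l*(-4*y^2 + 20*y - 24) - 8*y^2 - 24*y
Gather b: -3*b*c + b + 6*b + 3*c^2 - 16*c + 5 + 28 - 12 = b*(7 - 3*c) + 3*c^2 - 16*c + 21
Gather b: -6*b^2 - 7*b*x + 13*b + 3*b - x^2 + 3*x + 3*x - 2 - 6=-6*b^2 + b*(16 - 7*x) - x^2 + 6*x - 8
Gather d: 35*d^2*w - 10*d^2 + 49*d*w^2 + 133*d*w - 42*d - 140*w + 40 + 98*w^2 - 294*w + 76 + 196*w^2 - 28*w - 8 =d^2*(35*w - 10) + d*(49*w^2 + 133*w - 42) + 294*w^2 - 462*w + 108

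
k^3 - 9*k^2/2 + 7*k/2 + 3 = (k - 3)*(k - 2)*(k + 1/2)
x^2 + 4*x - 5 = (x - 1)*(x + 5)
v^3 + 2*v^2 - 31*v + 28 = (v - 4)*(v - 1)*(v + 7)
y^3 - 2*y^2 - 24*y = y*(y - 6)*(y + 4)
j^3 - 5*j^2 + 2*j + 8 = (j - 4)*(j - 2)*(j + 1)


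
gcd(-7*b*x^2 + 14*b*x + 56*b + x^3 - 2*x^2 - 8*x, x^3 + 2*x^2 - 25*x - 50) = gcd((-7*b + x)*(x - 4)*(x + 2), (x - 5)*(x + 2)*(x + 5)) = x + 2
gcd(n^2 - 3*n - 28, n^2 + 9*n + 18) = 1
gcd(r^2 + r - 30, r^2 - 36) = r + 6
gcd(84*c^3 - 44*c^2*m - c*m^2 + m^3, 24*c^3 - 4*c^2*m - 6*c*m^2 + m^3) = 12*c^2 - 8*c*m + m^2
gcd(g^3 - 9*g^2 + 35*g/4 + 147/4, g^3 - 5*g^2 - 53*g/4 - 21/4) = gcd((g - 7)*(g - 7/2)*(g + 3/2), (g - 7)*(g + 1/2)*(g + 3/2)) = g^2 - 11*g/2 - 21/2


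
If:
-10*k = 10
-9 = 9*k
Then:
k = -1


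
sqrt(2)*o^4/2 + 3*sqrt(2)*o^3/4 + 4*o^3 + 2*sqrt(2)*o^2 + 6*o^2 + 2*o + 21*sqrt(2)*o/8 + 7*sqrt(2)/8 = (o + 1/2)*(o + 1)*(o + 7*sqrt(2)/2)*(sqrt(2)*o/2 + 1/2)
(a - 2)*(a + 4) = a^2 + 2*a - 8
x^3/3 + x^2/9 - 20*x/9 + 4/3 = (x/3 + 1)*(x - 2)*(x - 2/3)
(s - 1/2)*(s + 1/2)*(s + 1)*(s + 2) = s^4 + 3*s^3 + 7*s^2/4 - 3*s/4 - 1/2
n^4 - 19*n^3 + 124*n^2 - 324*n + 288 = (n - 8)*(n - 6)*(n - 3)*(n - 2)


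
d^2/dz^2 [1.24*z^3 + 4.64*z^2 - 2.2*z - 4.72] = 7.44*z + 9.28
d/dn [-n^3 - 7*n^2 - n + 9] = -3*n^2 - 14*n - 1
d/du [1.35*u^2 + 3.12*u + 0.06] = 2.7*u + 3.12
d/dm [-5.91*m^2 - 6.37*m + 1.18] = -11.82*m - 6.37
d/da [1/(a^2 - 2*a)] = 2*(1 - a)/(a^2*(a - 2)^2)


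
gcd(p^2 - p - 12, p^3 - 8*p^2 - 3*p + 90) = p + 3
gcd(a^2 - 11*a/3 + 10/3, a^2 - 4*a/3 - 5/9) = a - 5/3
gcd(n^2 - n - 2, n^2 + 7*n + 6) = n + 1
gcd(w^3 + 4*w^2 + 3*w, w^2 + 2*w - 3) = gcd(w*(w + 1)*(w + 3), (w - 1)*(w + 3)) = w + 3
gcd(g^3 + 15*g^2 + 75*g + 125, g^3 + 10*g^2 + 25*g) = g^2 + 10*g + 25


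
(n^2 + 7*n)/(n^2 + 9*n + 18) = n*(n + 7)/(n^2 + 9*n + 18)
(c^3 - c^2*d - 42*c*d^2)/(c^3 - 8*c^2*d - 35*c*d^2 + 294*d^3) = c/(c - 7*d)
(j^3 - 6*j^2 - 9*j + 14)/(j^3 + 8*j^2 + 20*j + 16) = (j^2 - 8*j + 7)/(j^2 + 6*j + 8)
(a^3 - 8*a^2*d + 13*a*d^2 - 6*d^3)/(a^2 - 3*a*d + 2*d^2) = (a^2 - 7*a*d + 6*d^2)/(a - 2*d)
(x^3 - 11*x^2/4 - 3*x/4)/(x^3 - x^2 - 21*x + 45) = x*(4*x + 1)/(4*(x^2 + 2*x - 15))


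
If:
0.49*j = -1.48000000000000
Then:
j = -3.02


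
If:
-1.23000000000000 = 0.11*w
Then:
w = -11.18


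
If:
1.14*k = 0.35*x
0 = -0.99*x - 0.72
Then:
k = -0.22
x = -0.73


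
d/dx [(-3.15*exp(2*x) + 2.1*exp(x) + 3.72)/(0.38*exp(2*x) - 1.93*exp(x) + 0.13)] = (5.2815*exp(2*x) - 3.6462*exp(x) + 7.4526)*exp(x)/(0.1444*exp(4*x) - 1.4668*exp(3*x) + 3.8237*exp(2*x) - 0.5018*exp(x) + 0.0169)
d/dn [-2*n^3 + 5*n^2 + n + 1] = -6*n^2 + 10*n + 1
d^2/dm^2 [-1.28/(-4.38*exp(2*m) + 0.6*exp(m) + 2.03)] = ((0.768 - 22.4256*exp(m))*(-4.38*exp(2*m) + 0.6*exp(m) + 2.03) - 1.28*(8.76*exp(m) - 0.6)*(17.52*exp(m) - 1.2)*exp(m))*exp(m)/(-4.38*exp(2*m) + 0.6*exp(m) + 2.03)^3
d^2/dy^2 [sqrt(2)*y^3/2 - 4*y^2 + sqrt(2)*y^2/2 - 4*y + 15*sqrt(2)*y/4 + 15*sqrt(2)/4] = 3*sqrt(2)*y - 8 + sqrt(2)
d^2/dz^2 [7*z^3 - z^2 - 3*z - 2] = 42*z - 2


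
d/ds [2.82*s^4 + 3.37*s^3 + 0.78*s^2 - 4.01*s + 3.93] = 11.28*s^3 + 10.11*s^2 + 1.56*s - 4.01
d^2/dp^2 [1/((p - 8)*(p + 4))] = 2*((p - 8)^2 + (p - 8)*(p + 4) + (p + 4)^2)/((p - 8)^3*(p + 4)^3)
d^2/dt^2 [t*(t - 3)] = 2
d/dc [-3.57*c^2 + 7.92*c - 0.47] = 7.92 - 7.14*c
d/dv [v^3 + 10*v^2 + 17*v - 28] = 3*v^2 + 20*v + 17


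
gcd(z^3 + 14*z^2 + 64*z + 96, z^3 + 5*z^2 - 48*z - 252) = z + 6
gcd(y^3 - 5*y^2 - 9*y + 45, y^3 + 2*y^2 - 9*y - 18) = y^2 - 9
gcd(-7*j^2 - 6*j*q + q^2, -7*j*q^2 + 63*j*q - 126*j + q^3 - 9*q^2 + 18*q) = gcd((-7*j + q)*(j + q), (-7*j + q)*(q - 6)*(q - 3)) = -7*j + q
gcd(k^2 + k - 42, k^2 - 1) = 1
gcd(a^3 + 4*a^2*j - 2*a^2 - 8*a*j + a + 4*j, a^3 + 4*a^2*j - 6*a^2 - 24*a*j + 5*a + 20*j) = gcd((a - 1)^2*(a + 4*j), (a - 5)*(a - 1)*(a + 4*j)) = a^2 + 4*a*j - a - 4*j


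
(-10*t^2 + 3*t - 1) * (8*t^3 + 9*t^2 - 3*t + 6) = -80*t^5 - 66*t^4 + 49*t^3 - 78*t^2 + 21*t - 6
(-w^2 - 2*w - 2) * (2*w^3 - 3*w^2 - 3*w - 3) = -2*w^5 - w^4 + 5*w^3 + 15*w^2 + 12*w + 6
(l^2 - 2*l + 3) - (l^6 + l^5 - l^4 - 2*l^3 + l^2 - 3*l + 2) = -l^6 - l^5 + l^4 + 2*l^3 + l + 1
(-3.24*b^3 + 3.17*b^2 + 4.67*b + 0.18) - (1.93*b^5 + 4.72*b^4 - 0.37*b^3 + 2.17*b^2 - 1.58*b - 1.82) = -1.93*b^5 - 4.72*b^4 - 2.87*b^3 + 1.0*b^2 + 6.25*b + 2.0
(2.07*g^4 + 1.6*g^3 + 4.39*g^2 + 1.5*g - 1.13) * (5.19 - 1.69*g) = -3.4983*g^5 + 8.0393*g^4 + 0.884900000000001*g^3 + 20.2491*g^2 + 9.6947*g - 5.8647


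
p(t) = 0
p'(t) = 0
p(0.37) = 0.00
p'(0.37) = 0.00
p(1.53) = 0.00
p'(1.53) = 0.00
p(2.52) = 0.00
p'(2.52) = 0.00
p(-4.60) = 0.00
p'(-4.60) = 0.00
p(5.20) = 0.00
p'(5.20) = 0.00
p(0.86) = 0.00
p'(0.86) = 0.00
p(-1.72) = 0.00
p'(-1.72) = 0.00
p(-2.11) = 0.00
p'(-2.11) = 0.00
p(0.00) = 0.00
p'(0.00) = 0.00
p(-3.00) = 0.00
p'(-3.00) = 0.00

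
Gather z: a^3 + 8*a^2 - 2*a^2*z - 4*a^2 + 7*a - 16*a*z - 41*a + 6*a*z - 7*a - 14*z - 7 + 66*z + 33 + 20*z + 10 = a^3 + 4*a^2 - 41*a + z*(-2*a^2 - 10*a + 72) + 36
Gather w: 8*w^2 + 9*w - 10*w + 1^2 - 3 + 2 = 8*w^2 - w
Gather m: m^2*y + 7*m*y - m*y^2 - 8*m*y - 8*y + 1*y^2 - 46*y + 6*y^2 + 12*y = m^2*y + m*(-y^2 - y) + 7*y^2 - 42*y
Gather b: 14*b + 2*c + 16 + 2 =14*b + 2*c + 18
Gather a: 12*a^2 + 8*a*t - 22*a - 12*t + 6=12*a^2 + a*(8*t - 22) - 12*t + 6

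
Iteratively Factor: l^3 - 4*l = (l + 2)*(l^2 - 2*l) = (l - 2)*(l + 2)*(l)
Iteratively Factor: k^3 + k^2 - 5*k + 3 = (k - 1)*(k^2 + 2*k - 3) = (k - 1)^2*(k + 3)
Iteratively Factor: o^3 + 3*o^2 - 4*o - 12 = (o + 3)*(o^2 - 4) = (o - 2)*(o + 3)*(o + 2)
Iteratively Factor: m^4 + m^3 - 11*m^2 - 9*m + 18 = (m - 1)*(m^3 + 2*m^2 - 9*m - 18) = (m - 1)*(m + 3)*(m^2 - m - 6) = (m - 3)*(m - 1)*(m + 3)*(m + 2)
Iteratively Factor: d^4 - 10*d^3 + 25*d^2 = (d)*(d^3 - 10*d^2 + 25*d) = d^2*(d^2 - 10*d + 25) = d^2*(d - 5)*(d - 5)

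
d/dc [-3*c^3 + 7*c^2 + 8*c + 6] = -9*c^2 + 14*c + 8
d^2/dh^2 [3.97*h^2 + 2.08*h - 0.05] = 7.94000000000000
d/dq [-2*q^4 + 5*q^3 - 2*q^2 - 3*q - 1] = -8*q^3 + 15*q^2 - 4*q - 3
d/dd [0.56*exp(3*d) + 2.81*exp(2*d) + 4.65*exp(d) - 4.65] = (1.68*exp(2*d) + 5.62*exp(d) + 4.65)*exp(d)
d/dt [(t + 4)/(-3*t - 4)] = 8/(3*t + 4)^2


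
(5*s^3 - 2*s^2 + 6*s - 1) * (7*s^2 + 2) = 35*s^5 - 14*s^4 + 52*s^3 - 11*s^2 + 12*s - 2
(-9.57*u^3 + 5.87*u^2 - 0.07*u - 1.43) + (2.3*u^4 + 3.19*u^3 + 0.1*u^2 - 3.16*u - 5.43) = 2.3*u^4 - 6.38*u^3 + 5.97*u^2 - 3.23*u - 6.86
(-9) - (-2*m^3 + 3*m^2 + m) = 2*m^3 - 3*m^2 - m - 9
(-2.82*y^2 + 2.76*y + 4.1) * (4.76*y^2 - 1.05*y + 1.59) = -13.4232*y^4 + 16.0986*y^3 + 12.1342*y^2 + 0.0834000000000001*y + 6.519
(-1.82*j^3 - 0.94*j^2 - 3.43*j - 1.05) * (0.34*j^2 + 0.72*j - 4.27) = -0.6188*j^5 - 1.63*j^4 + 5.9284*j^3 + 1.1872*j^2 + 13.8901*j + 4.4835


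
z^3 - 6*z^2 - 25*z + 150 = (z - 6)*(z - 5)*(z + 5)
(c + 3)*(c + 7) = c^2 + 10*c + 21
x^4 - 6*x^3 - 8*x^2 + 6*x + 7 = (x - 7)*(x - 1)*(x + 1)^2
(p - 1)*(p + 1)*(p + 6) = p^3 + 6*p^2 - p - 6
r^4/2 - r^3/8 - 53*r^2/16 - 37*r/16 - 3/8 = (r/2 + 1/4)*(r - 3)*(r + 1/4)*(r + 2)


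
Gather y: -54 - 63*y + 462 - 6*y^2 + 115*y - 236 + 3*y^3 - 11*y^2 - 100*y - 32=3*y^3 - 17*y^2 - 48*y + 140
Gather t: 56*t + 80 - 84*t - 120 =-28*t - 40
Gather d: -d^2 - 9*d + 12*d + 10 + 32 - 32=-d^2 + 3*d + 10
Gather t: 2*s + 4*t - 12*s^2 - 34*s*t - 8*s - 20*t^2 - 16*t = -12*s^2 - 6*s - 20*t^2 + t*(-34*s - 12)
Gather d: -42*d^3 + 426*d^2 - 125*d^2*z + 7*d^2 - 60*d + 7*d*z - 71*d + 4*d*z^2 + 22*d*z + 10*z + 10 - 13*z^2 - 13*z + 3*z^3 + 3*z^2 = -42*d^3 + d^2*(433 - 125*z) + d*(4*z^2 + 29*z - 131) + 3*z^3 - 10*z^2 - 3*z + 10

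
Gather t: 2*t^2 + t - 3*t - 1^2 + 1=2*t^2 - 2*t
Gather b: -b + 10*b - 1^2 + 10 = 9*b + 9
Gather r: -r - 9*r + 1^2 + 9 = 10 - 10*r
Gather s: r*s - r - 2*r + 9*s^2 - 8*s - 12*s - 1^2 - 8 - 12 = -3*r + 9*s^2 + s*(r - 20) - 21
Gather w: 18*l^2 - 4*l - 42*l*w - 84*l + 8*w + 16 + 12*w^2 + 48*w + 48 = 18*l^2 - 88*l + 12*w^2 + w*(56 - 42*l) + 64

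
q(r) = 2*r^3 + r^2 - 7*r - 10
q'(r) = 6*r^2 + 2*r - 7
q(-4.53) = -143.69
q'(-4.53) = 107.07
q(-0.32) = -7.72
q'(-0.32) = -7.03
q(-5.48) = -270.74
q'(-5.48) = 162.22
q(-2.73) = -24.13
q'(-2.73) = 32.26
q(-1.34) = -3.64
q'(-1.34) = 1.09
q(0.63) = -13.51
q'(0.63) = -3.36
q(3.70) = 79.10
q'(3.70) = 82.54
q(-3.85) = -82.36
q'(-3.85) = 74.24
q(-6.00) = -364.00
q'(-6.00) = 197.00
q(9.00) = 1466.00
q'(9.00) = 497.00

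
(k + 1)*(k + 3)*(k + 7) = k^3 + 11*k^2 + 31*k + 21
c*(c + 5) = c^2 + 5*c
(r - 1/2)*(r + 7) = r^2 + 13*r/2 - 7/2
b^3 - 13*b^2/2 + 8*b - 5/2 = (b - 5)*(b - 1)*(b - 1/2)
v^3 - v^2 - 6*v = v*(v - 3)*(v + 2)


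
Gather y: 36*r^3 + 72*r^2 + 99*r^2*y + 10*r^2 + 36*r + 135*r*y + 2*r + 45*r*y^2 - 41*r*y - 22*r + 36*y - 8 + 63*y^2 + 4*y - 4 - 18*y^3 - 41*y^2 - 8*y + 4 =36*r^3 + 82*r^2 + 16*r - 18*y^3 + y^2*(45*r + 22) + y*(99*r^2 + 94*r + 32) - 8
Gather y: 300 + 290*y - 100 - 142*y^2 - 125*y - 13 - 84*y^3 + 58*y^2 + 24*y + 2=-84*y^3 - 84*y^2 + 189*y + 189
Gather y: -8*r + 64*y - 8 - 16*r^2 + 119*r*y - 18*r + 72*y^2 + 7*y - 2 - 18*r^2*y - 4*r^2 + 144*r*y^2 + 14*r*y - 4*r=-20*r^2 - 30*r + y^2*(144*r + 72) + y*(-18*r^2 + 133*r + 71) - 10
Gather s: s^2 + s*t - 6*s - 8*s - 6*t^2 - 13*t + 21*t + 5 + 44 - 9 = s^2 + s*(t - 14) - 6*t^2 + 8*t + 40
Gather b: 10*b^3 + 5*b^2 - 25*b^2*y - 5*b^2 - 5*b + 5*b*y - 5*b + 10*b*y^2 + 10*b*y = 10*b^3 - 25*b^2*y + b*(10*y^2 + 15*y - 10)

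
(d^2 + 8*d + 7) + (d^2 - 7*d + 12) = 2*d^2 + d + 19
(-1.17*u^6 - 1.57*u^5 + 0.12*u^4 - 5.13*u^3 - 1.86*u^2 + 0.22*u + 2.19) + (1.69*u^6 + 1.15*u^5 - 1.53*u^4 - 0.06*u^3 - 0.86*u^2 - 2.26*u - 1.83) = 0.52*u^6 - 0.42*u^5 - 1.41*u^4 - 5.19*u^3 - 2.72*u^2 - 2.04*u + 0.36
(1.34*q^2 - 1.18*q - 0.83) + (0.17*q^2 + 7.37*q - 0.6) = 1.51*q^2 + 6.19*q - 1.43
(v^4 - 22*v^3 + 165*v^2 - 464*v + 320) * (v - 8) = v^5 - 30*v^4 + 341*v^3 - 1784*v^2 + 4032*v - 2560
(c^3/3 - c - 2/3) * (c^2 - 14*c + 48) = c^5/3 - 14*c^4/3 + 15*c^3 + 40*c^2/3 - 116*c/3 - 32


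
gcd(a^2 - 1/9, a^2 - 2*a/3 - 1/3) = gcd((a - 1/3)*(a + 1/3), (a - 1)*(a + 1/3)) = a + 1/3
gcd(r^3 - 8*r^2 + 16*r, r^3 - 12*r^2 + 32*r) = r^2 - 4*r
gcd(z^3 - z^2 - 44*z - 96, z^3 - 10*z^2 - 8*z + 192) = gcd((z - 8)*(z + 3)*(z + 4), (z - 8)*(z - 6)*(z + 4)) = z^2 - 4*z - 32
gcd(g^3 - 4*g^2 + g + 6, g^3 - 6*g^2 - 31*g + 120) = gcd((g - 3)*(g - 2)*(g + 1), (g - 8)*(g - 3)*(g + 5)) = g - 3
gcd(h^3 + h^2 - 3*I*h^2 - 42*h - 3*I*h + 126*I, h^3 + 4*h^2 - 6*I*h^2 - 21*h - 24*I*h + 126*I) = h + 7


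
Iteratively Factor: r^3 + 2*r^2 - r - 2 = (r + 1)*(r^2 + r - 2) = (r - 1)*(r + 1)*(r + 2)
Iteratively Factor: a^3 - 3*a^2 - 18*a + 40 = (a - 5)*(a^2 + 2*a - 8) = (a - 5)*(a + 4)*(a - 2)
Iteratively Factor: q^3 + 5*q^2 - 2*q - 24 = (q + 4)*(q^2 + q - 6) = (q - 2)*(q + 4)*(q + 3)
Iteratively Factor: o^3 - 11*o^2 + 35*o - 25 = (o - 5)*(o^2 - 6*o + 5) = (o - 5)^2*(o - 1)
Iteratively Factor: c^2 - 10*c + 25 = (c - 5)*(c - 5)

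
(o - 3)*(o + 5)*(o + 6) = o^3 + 8*o^2 - 3*o - 90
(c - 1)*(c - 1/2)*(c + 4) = c^3 + 5*c^2/2 - 11*c/2 + 2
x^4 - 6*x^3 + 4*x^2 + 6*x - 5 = (x - 5)*(x - 1)^2*(x + 1)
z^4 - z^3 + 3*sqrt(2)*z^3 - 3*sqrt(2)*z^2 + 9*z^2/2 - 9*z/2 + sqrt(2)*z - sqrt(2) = (z - 1)*(z + sqrt(2)/2)^2*(z + 2*sqrt(2))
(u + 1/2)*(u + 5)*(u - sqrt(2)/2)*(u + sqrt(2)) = u^4 + sqrt(2)*u^3/2 + 11*u^3/2 + 3*u^2/2 + 11*sqrt(2)*u^2/4 - 11*u/2 + 5*sqrt(2)*u/4 - 5/2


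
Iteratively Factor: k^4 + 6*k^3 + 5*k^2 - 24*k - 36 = (k + 3)*(k^3 + 3*k^2 - 4*k - 12) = (k + 2)*(k + 3)*(k^2 + k - 6) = (k - 2)*(k + 2)*(k + 3)*(k + 3)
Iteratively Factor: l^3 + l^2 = (l)*(l^2 + l) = l^2*(l + 1)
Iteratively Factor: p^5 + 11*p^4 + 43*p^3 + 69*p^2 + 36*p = (p + 3)*(p^4 + 8*p^3 + 19*p^2 + 12*p) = (p + 3)^2*(p^3 + 5*p^2 + 4*p) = (p + 3)^2*(p + 4)*(p^2 + p) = p*(p + 3)^2*(p + 4)*(p + 1)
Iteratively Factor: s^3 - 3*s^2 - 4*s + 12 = (s - 2)*(s^2 - s - 6) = (s - 2)*(s + 2)*(s - 3)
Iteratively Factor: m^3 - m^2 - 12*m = (m - 4)*(m^2 + 3*m) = (m - 4)*(m + 3)*(m)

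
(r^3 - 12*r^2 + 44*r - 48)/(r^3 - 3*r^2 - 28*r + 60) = (r - 4)/(r + 5)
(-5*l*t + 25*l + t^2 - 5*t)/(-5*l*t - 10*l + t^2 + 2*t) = (t - 5)/(t + 2)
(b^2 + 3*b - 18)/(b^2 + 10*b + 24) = (b - 3)/(b + 4)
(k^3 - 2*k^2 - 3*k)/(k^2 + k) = k - 3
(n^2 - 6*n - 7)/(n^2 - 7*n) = (n + 1)/n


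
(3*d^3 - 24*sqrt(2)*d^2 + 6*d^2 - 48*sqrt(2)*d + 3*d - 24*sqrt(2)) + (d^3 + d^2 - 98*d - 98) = 4*d^3 - 24*sqrt(2)*d^2 + 7*d^2 - 95*d - 48*sqrt(2)*d - 98 - 24*sqrt(2)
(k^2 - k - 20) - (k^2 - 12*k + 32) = 11*k - 52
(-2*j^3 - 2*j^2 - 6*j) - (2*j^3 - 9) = -4*j^3 - 2*j^2 - 6*j + 9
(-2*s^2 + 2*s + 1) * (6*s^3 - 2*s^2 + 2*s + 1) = -12*s^5 + 16*s^4 - 2*s^3 + 4*s + 1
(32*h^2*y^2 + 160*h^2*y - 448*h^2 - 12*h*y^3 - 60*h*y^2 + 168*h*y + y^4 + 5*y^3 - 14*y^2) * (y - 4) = 32*h^2*y^3 + 32*h^2*y^2 - 1088*h^2*y + 1792*h^2 - 12*h*y^4 - 12*h*y^3 + 408*h*y^2 - 672*h*y + y^5 + y^4 - 34*y^3 + 56*y^2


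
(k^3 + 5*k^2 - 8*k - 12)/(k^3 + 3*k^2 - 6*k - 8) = (k + 6)/(k + 4)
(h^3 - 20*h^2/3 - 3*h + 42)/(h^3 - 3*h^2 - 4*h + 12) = (h^2 - 11*h/3 - 14)/(h^2 - 4)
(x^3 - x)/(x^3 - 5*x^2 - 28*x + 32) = x*(x + 1)/(x^2 - 4*x - 32)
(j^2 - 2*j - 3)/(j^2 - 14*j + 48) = (j^2 - 2*j - 3)/(j^2 - 14*j + 48)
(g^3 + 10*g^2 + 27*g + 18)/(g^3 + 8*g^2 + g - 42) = (g^2 + 7*g + 6)/(g^2 + 5*g - 14)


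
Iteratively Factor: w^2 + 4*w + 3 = (w + 3)*(w + 1)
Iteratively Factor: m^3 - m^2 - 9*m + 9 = (m + 3)*(m^2 - 4*m + 3) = (m - 1)*(m + 3)*(m - 3)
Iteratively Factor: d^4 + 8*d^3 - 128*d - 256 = (d + 4)*(d^3 + 4*d^2 - 16*d - 64) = (d - 4)*(d + 4)*(d^2 + 8*d + 16) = (d - 4)*(d + 4)^2*(d + 4)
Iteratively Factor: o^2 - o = (o - 1)*(o)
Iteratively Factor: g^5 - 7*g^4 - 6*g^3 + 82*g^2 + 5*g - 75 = (g + 3)*(g^4 - 10*g^3 + 24*g^2 + 10*g - 25) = (g - 1)*(g + 3)*(g^3 - 9*g^2 + 15*g + 25) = (g - 5)*(g - 1)*(g + 3)*(g^2 - 4*g - 5) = (g - 5)^2*(g - 1)*(g + 3)*(g + 1)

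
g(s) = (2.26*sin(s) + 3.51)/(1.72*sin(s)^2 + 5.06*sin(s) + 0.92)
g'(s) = (-3.44*sin(s)*cos(s) - 5.06*cos(s))*(2.26*sin(s) + 3.51)/(1.72*sin(s)^2 + 5.06*sin(s) + 0.92)^2 + 2.26*cos(s)/(1.72*sin(s)^2 + 5.06*sin(s) + 0.92) = (-12.0744*sin(s) + 1.9436*cos(2*s) - 17.625)*cos(s)/(1.72*sin(s)^2 + 5.06*sin(s) + 0.92)^2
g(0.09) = 2.67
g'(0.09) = -8.68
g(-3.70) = 1.15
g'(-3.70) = 1.18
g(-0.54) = -1.91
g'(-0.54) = -5.98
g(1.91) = 0.78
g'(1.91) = 0.19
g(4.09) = -0.81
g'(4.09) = 1.16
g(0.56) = 1.15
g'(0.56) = -1.17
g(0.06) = 2.96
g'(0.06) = -10.84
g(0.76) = 0.97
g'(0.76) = -0.69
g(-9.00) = -2.95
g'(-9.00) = 13.58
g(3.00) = 2.30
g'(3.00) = 6.21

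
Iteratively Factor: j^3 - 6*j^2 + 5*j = (j - 1)*(j^2 - 5*j) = (j - 5)*(j - 1)*(j)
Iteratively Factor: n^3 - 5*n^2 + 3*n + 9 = (n - 3)*(n^2 - 2*n - 3) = (n - 3)^2*(n + 1)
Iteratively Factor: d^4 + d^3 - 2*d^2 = (d - 1)*(d^3 + 2*d^2) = d*(d - 1)*(d^2 + 2*d) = d^2*(d - 1)*(d + 2)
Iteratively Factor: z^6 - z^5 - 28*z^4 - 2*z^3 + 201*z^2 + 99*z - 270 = (z - 5)*(z^5 + 4*z^4 - 8*z^3 - 42*z^2 - 9*z + 54) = (z - 5)*(z + 3)*(z^4 + z^3 - 11*z^2 - 9*z + 18) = (z - 5)*(z + 3)^2*(z^3 - 2*z^2 - 5*z + 6) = (z - 5)*(z - 1)*(z + 3)^2*(z^2 - z - 6) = (z - 5)*(z - 1)*(z + 2)*(z + 3)^2*(z - 3)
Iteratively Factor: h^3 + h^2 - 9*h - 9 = (h + 3)*(h^2 - 2*h - 3) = (h - 3)*(h + 3)*(h + 1)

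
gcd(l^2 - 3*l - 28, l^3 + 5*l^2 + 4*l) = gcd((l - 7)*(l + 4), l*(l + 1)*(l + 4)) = l + 4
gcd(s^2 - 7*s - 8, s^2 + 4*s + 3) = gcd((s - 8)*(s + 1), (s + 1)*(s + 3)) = s + 1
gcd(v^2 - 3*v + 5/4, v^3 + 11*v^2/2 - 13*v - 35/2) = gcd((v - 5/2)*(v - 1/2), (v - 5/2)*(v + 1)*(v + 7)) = v - 5/2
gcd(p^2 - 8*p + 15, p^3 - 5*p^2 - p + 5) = p - 5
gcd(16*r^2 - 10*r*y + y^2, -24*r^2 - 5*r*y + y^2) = -8*r + y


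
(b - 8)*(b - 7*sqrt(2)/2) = b^2 - 8*b - 7*sqrt(2)*b/2 + 28*sqrt(2)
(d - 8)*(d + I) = d^2 - 8*d + I*d - 8*I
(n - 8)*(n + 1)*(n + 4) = n^3 - 3*n^2 - 36*n - 32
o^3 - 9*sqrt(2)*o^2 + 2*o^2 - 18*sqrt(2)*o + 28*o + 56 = (o + 2)*(o - 7*sqrt(2))*(o - 2*sqrt(2))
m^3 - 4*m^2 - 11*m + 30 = (m - 5)*(m - 2)*(m + 3)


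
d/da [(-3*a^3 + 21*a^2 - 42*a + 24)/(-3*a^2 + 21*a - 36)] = (a^2 - 6*a + 7)/(a^2 - 6*a + 9)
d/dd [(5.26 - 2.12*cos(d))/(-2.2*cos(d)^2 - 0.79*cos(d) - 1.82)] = (4.664*cos(d)^2 - 23.144*cos(d) - 8.0138)*sin(d)/(4.84*cos(d)^4 + 3.476*cos(d)^3 + 8.6321*cos(d)^2 + 2.8756*cos(d) + 3.3124)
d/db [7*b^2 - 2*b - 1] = 14*b - 2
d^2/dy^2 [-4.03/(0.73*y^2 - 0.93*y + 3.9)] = (4.295174*y^2 - 5.471934*y - 4.03*(1.46*y - 0.93)*(2.92*y - 1.86) + 22.94682)/(0.73*y^2 - 0.93*y + 3.9)^3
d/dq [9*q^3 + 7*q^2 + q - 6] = 27*q^2 + 14*q + 1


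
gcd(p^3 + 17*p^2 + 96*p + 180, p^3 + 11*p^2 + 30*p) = p^2 + 11*p + 30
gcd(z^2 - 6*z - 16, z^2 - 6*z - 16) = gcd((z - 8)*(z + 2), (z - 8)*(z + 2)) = z^2 - 6*z - 16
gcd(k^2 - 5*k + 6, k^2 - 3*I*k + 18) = 1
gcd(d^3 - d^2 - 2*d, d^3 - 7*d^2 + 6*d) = d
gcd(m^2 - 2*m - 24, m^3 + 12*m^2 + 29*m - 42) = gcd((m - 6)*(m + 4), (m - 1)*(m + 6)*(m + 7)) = 1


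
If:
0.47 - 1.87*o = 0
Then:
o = 0.25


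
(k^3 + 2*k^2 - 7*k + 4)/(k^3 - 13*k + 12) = (k - 1)/(k - 3)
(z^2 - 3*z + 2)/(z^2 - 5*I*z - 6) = (-z^2 + 3*z - 2)/(-z^2 + 5*I*z + 6)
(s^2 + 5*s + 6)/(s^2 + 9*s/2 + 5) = 2*(s + 3)/(2*s + 5)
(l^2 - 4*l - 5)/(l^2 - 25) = (l + 1)/(l + 5)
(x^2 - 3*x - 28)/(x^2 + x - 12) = (x - 7)/(x - 3)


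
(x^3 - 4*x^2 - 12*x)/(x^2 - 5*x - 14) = x*(x - 6)/(x - 7)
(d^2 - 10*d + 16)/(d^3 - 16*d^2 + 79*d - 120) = (d - 2)/(d^2 - 8*d + 15)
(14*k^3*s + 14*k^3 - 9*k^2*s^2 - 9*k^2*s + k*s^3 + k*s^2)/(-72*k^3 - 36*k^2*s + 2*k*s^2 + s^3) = k*(-14*k^2*s - 14*k^2 + 9*k*s^2 + 9*k*s - s^3 - s^2)/(72*k^3 + 36*k^2*s - 2*k*s^2 - s^3)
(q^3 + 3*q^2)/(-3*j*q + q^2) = q*(q + 3)/(-3*j + q)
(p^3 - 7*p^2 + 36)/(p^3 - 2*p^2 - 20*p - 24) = (p - 3)/(p + 2)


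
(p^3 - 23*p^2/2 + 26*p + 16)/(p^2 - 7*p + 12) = (p^2 - 15*p/2 - 4)/(p - 3)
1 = 1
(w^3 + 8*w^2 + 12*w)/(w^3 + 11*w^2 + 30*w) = (w + 2)/(w + 5)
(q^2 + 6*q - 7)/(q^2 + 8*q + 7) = (q - 1)/(q + 1)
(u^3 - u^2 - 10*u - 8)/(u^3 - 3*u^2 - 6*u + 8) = (u + 1)/(u - 1)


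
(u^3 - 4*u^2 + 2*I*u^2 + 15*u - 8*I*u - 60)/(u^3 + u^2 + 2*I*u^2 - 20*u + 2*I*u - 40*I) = (u^2 + 2*I*u + 15)/(u^2 + u*(5 + 2*I) + 10*I)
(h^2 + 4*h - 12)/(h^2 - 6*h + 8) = (h + 6)/(h - 4)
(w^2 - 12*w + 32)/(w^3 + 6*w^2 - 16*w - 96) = (w - 8)/(w^2 + 10*w + 24)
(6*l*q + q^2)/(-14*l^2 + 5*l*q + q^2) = q*(6*l + q)/(-14*l^2 + 5*l*q + q^2)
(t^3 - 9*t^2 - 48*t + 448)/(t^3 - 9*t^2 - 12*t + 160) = (t^2 - t - 56)/(t^2 - t - 20)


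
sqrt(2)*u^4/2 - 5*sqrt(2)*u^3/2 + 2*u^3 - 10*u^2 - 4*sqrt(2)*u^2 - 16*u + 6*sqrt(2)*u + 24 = (u - 6)*(u - 1)*(u + 2*sqrt(2))*(sqrt(2)*u/2 + sqrt(2))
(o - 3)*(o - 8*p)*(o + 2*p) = o^3 - 6*o^2*p - 3*o^2 - 16*o*p^2 + 18*o*p + 48*p^2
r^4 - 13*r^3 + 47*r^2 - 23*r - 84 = (r - 7)*(r - 4)*(r - 3)*(r + 1)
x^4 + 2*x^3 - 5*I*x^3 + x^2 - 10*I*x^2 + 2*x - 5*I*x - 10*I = (x + 2)*(x - 5*I)*(x - I)*(x + I)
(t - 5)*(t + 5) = t^2 - 25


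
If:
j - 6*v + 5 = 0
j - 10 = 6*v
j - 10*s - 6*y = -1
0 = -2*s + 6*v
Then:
No Solution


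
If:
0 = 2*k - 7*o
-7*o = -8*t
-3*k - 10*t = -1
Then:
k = 2/11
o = 4/77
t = 1/22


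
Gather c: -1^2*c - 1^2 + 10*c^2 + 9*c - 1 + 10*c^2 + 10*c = 20*c^2 + 18*c - 2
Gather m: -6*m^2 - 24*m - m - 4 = -6*m^2 - 25*m - 4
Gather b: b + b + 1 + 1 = 2*b + 2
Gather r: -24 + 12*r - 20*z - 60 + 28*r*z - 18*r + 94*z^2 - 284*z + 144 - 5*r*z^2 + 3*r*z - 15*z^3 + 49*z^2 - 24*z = r*(-5*z^2 + 31*z - 6) - 15*z^3 + 143*z^2 - 328*z + 60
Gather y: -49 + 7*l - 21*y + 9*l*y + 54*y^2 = 7*l + 54*y^2 + y*(9*l - 21) - 49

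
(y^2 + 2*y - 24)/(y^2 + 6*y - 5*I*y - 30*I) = (y - 4)/(y - 5*I)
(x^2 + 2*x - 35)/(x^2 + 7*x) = (x - 5)/x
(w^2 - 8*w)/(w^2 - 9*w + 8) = w/(w - 1)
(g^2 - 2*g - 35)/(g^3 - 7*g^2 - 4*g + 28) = (g + 5)/(g^2 - 4)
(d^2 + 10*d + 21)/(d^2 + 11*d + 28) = (d + 3)/(d + 4)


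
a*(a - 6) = a^2 - 6*a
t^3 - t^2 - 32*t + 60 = (t - 5)*(t - 2)*(t + 6)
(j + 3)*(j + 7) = j^2 + 10*j + 21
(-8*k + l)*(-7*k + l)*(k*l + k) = 56*k^3*l + 56*k^3 - 15*k^2*l^2 - 15*k^2*l + k*l^3 + k*l^2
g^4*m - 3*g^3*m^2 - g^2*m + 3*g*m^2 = g*(g - 1)*(g - 3*m)*(g*m + m)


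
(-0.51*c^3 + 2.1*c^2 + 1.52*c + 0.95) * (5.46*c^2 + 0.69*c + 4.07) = -2.7846*c^5 + 11.1141*c^4 + 7.6725*c^3 + 14.7828*c^2 + 6.8419*c + 3.8665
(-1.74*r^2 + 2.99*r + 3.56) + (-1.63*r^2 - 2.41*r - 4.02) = -3.37*r^2 + 0.58*r - 0.46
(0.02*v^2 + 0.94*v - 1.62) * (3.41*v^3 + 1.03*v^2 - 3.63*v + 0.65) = 0.0682*v^5 + 3.226*v^4 - 4.6286*v^3 - 5.0678*v^2 + 6.4916*v - 1.053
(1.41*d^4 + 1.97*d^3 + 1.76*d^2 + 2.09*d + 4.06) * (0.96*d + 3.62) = 1.3536*d^5 + 6.9954*d^4 + 8.821*d^3 + 8.3776*d^2 + 11.4634*d + 14.6972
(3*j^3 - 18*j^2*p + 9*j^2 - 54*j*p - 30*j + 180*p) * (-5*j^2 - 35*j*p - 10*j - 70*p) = -15*j^5 - 15*j^4*p - 75*j^4 + 630*j^3*p^2 - 75*j^3*p + 60*j^3 + 3150*j^2*p^2 + 60*j^2*p + 300*j^2 - 2520*j*p^2 + 300*j*p - 12600*p^2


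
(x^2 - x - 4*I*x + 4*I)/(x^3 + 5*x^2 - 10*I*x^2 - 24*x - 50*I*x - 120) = (x - 1)/(x^2 + x*(5 - 6*I) - 30*I)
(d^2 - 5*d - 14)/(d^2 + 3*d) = (d^2 - 5*d - 14)/(d*(d + 3))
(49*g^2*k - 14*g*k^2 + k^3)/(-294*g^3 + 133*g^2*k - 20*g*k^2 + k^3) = -k/(6*g - k)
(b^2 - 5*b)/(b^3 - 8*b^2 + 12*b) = (b - 5)/(b^2 - 8*b + 12)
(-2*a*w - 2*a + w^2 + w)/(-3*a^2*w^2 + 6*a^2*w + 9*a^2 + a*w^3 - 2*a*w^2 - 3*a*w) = (-2*a + w)/(a*(-3*a*w + 9*a + w^2 - 3*w))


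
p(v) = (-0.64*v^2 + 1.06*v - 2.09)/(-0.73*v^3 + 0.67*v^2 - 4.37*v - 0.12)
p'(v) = (1.06 - 1.28*v)/(-0.73*v^3 + 0.67*v^2 - 4.37*v - 0.12) + (-0.64*v^2 + 1.06*v - 2.09)*(2.19*v^2 - 1.34*v + 4.37)/(-0.73*v^3 + 0.67*v^2 - 4.37*v - 0.12)^2 = (-0.4672*v^4 + 1.5476*v^3 - 2.4905*v^2 + 2.9542*v - 9.2605)/(0.5329*v^6 - 0.9782*v^5 + 6.8291*v^4 - 5.6806*v^3 + 18.9361*v^2 + 1.0488*v + 0.0144)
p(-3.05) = -0.28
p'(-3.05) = -0.08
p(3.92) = 0.15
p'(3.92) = -0.02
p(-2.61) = -0.32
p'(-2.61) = -0.10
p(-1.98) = -0.40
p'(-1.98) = -0.16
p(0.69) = 0.54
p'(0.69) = -0.86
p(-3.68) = -0.24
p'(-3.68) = -0.06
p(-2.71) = -0.31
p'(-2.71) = -0.09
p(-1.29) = -0.55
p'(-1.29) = -0.32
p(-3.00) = -0.28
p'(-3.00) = -0.08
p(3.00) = 0.17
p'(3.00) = -0.03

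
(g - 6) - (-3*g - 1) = 4*g - 5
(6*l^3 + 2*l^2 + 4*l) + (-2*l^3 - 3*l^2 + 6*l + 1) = 4*l^3 - l^2 + 10*l + 1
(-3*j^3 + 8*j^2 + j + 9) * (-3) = 9*j^3 - 24*j^2 - 3*j - 27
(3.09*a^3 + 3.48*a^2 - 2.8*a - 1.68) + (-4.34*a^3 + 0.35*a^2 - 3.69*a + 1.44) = -1.25*a^3 + 3.83*a^2 - 6.49*a - 0.24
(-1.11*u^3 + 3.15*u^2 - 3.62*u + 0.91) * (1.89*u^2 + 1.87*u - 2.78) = -2.0979*u^5 + 3.8778*u^4 + 2.1345*u^3 - 13.8065*u^2 + 11.7653*u - 2.5298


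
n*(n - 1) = n^2 - n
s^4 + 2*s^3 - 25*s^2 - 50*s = s*(s - 5)*(s + 2)*(s + 5)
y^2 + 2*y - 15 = (y - 3)*(y + 5)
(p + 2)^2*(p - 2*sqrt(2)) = p^3 - 2*sqrt(2)*p^2 + 4*p^2 - 8*sqrt(2)*p + 4*p - 8*sqrt(2)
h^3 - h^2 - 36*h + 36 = (h - 6)*(h - 1)*(h + 6)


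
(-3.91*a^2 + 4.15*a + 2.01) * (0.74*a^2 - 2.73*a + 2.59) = -2.8934*a^4 + 13.7453*a^3 - 19.969*a^2 + 5.2612*a + 5.2059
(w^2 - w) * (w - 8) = w^3 - 9*w^2 + 8*w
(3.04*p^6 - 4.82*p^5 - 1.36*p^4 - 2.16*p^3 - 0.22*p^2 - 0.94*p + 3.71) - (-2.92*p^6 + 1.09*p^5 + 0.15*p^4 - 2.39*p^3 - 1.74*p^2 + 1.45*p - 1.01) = 5.96*p^6 - 5.91*p^5 - 1.51*p^4 + 0.23*p^3 + 1.52*p^2 - 2.39*p + 4.72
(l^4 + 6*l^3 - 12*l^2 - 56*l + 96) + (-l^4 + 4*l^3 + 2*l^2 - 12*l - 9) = 10*l^3 - 10*l^2 - 68*l + 87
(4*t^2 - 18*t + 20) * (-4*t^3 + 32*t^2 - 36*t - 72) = -16*t^5 + 200*t^4 - 800*t^3 + 1000*t^2 + 576*t - 1440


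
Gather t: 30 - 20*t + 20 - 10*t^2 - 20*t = -10*t^2 - 40*t + 50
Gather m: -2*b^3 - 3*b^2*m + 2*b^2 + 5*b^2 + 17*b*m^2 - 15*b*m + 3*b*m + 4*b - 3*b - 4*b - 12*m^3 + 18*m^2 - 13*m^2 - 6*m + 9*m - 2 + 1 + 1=-2*b^3 + 7*b^2 - 3*b - 12*m^3 + m^2*(17*b + 5) + m*(-3*b^2 - 12*b + 3)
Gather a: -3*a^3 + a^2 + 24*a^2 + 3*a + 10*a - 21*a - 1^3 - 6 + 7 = -3*a^3 + 25*a^2 - 8*a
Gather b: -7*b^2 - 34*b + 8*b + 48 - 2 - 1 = -7*b^2 - 26*b + 45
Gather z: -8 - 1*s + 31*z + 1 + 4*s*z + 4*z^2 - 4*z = -s + 4*z^2 + z*(4*s + 27) - 7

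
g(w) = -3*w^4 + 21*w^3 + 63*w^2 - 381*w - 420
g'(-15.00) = 52404.00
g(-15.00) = -203280.00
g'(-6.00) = 3723.00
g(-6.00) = -4290.00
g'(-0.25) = -408.38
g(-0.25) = -321.15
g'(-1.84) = -324.79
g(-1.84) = 329.13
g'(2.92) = 225.32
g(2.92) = -690.62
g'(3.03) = 245.36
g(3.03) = -664.72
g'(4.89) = 338.44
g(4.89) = -36.46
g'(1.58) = -71.98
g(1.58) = -800.57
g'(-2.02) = -279.55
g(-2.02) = 383.65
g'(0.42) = -317.86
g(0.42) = -567.44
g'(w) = -12*w^3 + 63*w^2 + 126*w - 381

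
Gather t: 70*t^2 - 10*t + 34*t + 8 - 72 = 70*t^2 + 24*t - 64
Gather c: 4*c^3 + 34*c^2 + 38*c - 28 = 4*c^3 + 34*c^2 + 38*c - 28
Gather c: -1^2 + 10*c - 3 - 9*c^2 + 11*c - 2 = -9*c^2 + 21*c - 6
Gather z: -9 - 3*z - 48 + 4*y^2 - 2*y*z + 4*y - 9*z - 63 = 4*y^2 + 4*y + z*(-2*y - 12) - 120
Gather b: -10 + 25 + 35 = 50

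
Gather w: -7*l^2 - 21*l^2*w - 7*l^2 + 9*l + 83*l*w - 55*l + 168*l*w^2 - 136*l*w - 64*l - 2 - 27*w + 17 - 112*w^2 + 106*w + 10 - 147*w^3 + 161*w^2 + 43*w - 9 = -14*l^2 - 110*l - 147*w^3 + w^2*(168*l + 49) + w*(-21*l^2 - 53*l + 122) + 16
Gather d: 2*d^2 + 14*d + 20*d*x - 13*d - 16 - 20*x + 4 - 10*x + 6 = 2*d^2 + d*(20*x + 1) - 30*x - 6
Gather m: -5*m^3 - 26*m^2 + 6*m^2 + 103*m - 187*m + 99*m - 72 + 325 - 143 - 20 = -5*m^3 - 20*m^2 + 15*m + 90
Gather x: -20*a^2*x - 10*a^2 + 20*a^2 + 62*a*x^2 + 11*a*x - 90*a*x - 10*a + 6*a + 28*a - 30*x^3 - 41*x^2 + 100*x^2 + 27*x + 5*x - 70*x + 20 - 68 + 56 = 10*a^2 + 24*a - 30*x^3 + x^2*(62*a + 59) + x*(-20*a^2 - 79*a - 38) + 8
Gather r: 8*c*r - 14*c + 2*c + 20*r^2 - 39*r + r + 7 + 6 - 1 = -12*c + 20*r^2 + r*(8*c - 38) + 12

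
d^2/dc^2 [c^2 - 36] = 2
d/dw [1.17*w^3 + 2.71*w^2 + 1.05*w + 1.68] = 3.51*w^2 + 5.42*w + 1.05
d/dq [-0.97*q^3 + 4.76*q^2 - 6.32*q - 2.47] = -2.91*q^2 + 9.52*q - 6.32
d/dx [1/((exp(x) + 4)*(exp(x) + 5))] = (-2*exp(x) - 9)*exp(x)/(exp(4*x) + 18*exp(3*x) + 121*exp(2*x) + 360*exp(x) + 400)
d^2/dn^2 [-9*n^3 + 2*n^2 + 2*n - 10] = 4 - 54*n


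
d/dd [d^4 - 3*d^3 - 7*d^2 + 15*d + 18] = 4*d^3 - 9*d^2 - 14*d + 15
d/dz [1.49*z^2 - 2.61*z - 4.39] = 2.98*z - 2.61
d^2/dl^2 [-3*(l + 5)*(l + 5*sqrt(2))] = -6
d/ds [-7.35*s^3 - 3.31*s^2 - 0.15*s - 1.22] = -22.05*s^2 - 6.62*s - 0.15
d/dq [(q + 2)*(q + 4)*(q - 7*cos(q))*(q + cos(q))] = -(q + 2)*(q + 4)*(q - 7*cos(q))*(sin(q) - 1) + (q + 2)*(q + 4)*(q + cos(q))*(7*sin(q) + 1) + (q + 2)*(q - 7*cos(q))*(q + cos(q)) + (q + 4)*(q - 7*cos(q))*(q + cos(q))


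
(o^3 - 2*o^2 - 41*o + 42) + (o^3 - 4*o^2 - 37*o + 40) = 2*o^3 - 6*o^2 - 78*o + 82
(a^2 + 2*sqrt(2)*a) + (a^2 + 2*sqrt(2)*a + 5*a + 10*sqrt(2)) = 2*a^2 + 5*a + 4*sqrt(2)*a + 10*sqrt(2)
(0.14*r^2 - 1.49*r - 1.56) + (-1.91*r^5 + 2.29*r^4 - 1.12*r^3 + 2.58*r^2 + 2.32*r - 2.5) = -1.91*r^5 + 2.29*r^4 - 1.12*r^3 + 2.72*r^2 + 0.83*r - 4.06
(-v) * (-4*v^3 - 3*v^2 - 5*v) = 4*v^4 + 3*v^3 + 5*v^2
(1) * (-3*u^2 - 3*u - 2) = -3*u^2 - 3*u - 2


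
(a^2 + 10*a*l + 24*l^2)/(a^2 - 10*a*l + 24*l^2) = (a^2 + 10*a*l + 24*l^2)/(a^2 - 10*a*l + 24*l^2)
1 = 1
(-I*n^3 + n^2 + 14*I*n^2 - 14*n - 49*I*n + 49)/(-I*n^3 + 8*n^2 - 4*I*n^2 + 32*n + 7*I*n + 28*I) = (n^2 - 14*n + 49)/(n^2 + n*(4 + 7*I) + 28*I)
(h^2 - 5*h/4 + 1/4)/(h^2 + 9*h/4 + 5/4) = (4*h^2 - 5*h + 1)/(4*h^2 + 9*h + 5)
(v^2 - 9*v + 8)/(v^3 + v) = (v^2 - 9*v + 8)/(v^3 + v)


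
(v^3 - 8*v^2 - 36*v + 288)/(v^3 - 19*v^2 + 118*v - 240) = (v + 6)/(v - 5)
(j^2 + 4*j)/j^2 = (j + 4)/j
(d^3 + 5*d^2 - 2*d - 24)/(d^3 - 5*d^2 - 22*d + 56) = (d + 3)/(d - 7)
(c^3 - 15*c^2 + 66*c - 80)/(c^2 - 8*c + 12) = (c^2 - 13*c + 40)/(c - 6)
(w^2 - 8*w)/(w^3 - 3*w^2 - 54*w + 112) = w/(w^2 + 5*w - 14)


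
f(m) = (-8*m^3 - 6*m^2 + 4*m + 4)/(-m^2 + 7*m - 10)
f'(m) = (2*m - 7)*(-8*m^3 - 6*m^2 + 4*m + 4)/(-m^2 + 7*m - 10)^2 + (-24*m^2 - 12*m + 4)/(-m^2 + 7*m - 10)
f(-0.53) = -0.10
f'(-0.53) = -0.32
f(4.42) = -560.23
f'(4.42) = -1103.41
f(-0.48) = -0.12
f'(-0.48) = -0.38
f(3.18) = -140.26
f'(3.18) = -87.12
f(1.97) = 798.33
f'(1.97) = 28115.27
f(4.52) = -693.84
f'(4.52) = -1617.06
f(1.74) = 58.22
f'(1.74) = 347.44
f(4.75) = -1410.55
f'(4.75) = -5993.98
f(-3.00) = -3.85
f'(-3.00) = 3.15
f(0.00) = -0.40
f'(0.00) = -0.68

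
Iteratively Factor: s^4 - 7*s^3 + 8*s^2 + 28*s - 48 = (s - 2)*(s^3 - 5*s^2 - 2*s + 24) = (s - 4)*(s - 2)*(s^2 - s - 6) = (s - 4)*(s - 3)*(s - 2)*(s + 2)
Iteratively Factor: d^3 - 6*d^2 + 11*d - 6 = (d - 2)*(d^2 - 4*d + 3) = (d - 3)*(d - 2)*(d - 1)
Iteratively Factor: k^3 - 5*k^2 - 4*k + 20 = (k + 2)*(k^2 - 7*k + 10) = (k - 5)*(k + 2)*(k - 2)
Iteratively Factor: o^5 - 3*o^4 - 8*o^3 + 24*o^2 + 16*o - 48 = (o - 3)*(o^4 - 8*o^2 + 16) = (o - 3)*(o + 2)*(o^3 - 2*o^2 - 4*o + 8) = (o - 3)*(o + 2)^2*(o^2 - 4*o + 4) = (o - 3)*(o - 2)*(o + 2)^2*(o - 2)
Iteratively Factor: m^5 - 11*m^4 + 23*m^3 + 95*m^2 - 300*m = (m - 4)*(m^4 - 7*m^3 - 5*m^2 + 75*m) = (m - 5)*(m - 4)*(m^3 - 2*m^2 - 15*m) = (m - 5)^2*(m - 4)*(m^2 + 3*m) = m*(m - 5)^2*(m - 4)*(m + 3)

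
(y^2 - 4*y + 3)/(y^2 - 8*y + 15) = (y - 1)/(y - 5)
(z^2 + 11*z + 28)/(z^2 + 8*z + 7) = (z + 4)/(z + 1)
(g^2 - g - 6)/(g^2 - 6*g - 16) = (g - 3)/(g - 8)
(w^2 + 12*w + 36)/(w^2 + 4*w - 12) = (w + 6)/(w - 2)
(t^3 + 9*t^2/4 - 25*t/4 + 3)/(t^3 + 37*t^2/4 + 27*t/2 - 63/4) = (t^2 + 3*t - 4)/(t^2 + 10*t + 21)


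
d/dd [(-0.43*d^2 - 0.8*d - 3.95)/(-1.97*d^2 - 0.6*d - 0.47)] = (-1.318*d^2 - 15.1588*d - 1.994)/(3.8809*d^4 + 2.364*d^3 + 2.2118*d^2 + 0.564*d + 0.2209)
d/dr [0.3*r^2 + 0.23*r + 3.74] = 0.6*r + 0.23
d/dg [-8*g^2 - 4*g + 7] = -16*g - 4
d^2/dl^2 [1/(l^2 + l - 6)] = 2*(-l^2 - l + (2*l + 1)^2 + 6)/(l^2 + l - 6)^3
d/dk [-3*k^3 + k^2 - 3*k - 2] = -9*k^2 + 2*k - 3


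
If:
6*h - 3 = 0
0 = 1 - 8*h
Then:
No Solution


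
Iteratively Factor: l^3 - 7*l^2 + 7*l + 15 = (l - 3)*(l^2 - 4*l - 5) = (l - 3)*(l + 1)*(l - 5)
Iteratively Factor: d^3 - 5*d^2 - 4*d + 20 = (d + 2)*(d^2 - 7*d + 10) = (d - 5)*(d + 2)*(d - 2)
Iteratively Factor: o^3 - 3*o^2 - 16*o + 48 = (o + 4)*(o^2 - 7*o + 12) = (o - 4)*(o + 4)*(o - 3)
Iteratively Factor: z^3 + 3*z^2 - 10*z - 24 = (z + 4)*(z^2 - z - 6) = (z + 2)*(z + 4)*(z - 3)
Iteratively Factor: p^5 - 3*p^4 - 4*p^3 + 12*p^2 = (p + 2)*(p^4 - 5*p^3 + 6*p^2) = p*(p + 2)*(p^3 - 5*p^2 + 6*p) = p*(p - 2)*(p + 2)*(p^2 - 3*p) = p^2*(p - 2)*(p + 2)*(p - 3)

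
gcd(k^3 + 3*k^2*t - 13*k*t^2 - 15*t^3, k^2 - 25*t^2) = k + 5*t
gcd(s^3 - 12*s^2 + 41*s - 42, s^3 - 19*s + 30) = s^2 - 5*s + 6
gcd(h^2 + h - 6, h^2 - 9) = h + 3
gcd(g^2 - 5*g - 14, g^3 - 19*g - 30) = g + 2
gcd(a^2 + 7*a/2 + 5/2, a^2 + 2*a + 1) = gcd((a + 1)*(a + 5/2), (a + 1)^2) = a + 1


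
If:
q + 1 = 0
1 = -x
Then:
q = -1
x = -1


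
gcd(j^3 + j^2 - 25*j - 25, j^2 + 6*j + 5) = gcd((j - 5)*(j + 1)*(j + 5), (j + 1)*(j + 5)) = j^2 + 6*j + 5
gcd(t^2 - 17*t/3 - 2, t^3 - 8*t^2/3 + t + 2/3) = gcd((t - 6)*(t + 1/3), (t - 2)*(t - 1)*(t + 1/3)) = t + 1/3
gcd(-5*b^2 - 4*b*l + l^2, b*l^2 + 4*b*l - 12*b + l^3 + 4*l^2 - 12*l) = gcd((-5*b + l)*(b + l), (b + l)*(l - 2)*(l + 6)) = b + l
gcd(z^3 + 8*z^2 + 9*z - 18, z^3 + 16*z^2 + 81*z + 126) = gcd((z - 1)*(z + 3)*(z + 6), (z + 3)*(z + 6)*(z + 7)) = z^2 + 9*z + 18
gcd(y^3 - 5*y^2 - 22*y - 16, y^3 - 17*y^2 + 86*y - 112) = y - 8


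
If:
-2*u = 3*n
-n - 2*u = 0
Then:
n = 0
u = 0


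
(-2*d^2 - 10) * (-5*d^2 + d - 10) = 10*d^4 - 2*d^3 + 70*d^2 - 10*d + 100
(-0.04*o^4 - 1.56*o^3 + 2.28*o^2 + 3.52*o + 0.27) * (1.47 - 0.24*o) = 0.0096*o^5 + 0.3156*o^4 - 2.8404*o^3 + 2.5068*o^2 + 5.1096*o + 0.3969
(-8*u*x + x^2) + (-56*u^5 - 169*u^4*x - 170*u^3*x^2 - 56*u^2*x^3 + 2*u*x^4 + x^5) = -56*u^5 - 169*u^4*x - 170*u^3*x^2 - 56*u^2*x^3 + 2*u*x^4 - 8*u*x + x^5 + x^2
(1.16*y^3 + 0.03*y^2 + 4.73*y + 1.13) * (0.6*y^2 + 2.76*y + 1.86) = 0.696*y^5 + 3.2196*y^4 + 5.0784*y^3 + 13.7886*y^2 + 11.9166*y + 2.1018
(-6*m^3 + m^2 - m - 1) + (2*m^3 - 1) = -4*m^3 + m^2 - m - 2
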